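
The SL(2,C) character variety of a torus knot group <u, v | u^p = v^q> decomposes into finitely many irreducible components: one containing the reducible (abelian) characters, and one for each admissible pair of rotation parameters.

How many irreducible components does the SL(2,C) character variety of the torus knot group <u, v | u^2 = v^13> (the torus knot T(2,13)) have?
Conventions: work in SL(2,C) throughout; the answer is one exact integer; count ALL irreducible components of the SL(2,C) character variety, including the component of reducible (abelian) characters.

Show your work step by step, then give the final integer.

Gamma = < u, v | u^2 = v^13 > (torus knot T(2,13)); the central element u^2 = v^13 acts as +I or -I in any irreducible SL(2,C) representation.
This locks tr(u) to 2*cos(pi*alpha/2), alpha in 1..1, and tr(v) to 2*cos(pi*beta/13), beta in 1..12, on each component of irreducible characters.
The two central values (-1)^alpha I and (-1)^beta I must be the same matrix, so alpha and beta share a parity.
Enumerate parity-matched pairs: 1*6 odd-odd plus 0*6 even-even gives 6.
Total: 6 irreducible-character components + 1 reducible (abelian) component = 7.

7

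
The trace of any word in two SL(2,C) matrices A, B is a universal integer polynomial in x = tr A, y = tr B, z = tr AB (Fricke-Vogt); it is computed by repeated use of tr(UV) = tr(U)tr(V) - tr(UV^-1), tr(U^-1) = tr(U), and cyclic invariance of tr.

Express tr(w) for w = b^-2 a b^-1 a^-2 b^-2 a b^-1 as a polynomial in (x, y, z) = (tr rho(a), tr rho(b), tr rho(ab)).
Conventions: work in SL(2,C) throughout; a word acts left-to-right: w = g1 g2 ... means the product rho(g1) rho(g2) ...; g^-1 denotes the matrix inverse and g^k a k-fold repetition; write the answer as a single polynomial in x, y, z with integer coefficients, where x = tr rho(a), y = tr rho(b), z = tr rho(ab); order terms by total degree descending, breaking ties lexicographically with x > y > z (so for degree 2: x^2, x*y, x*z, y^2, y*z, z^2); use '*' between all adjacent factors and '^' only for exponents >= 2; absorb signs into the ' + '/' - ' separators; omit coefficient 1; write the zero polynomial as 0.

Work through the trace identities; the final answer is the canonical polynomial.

next, trace(a b^-1) = trace(a) trace(b) - trace(a b) = x*y - z
and trace(b^-1 a b^-1) = trace(a b^-1) trace(b) - trace(a) = x*y^2 - y*z - x
next, trace(b^-2 a b^-1) = trace(b^-1 a b^-1) trace(b) - trace(b^-1 a) = x*y^3 - y^2*z - 2*x*y + z
trace(a^2) = trace(a) trace(a) - trace(1) = x^2 - 2
trace(a^2 b) = trace(a) trace(b a) - trace(b) = x*z - y
trace(a b^-1 a) = trace(a^2) trace(b) - trace(a^2 b) = x^2*y - x*z - y
trace(a b a^2) = trace(a) trace(b a^2) - trace(b a) = x^2*z - x*y - z
next, trace(b a b a) = trace(b a) trace(b a) - trace(1) = z^2 - 2
and trace(b a b) = trace(b) trace(a b) - trace(a) = y*z - x
trace(a b a^2 b) = trace(a) trace(b a b a) - trace(b a b) = x*z^2 - y*z - x
trace(a b^-1 a b a) = trace(a b a^2) trace(b) - trace(a b a^2 b) = x^2*y*z - x*y^2 - x*z^2 + x
next, trace(a b a b a b) = trace(b a b a) trace(b a) - trace(a b) = z^3 - 3*z
trace(a b^-1 a b a b) = trace(a b a b a) trace(b) - trace(a b a b a b) = x*y*z^2 - y^2*z - z^3 - x*y + 3*z
trace(b a b^-1 a b^-1 a) = trace(a b^-1 a b a) trace(b) - trace(a b^-1 a b a b) = x^2*y^2*z - x*y^3 - 2*x*y*z^2 + y^2*z + z^3 + 2*x*y - 3*z
trace(a b^-1 a^-1 b a b^-1) = trace(b a b^-1 a b^-1) trace(a) - trace(b a b^-1 a b^-1 a) = -x^2*y^2*z + x^3*y + x*y^3 + 2*x*y*z^2 - x^2*z - y^2*z - z^3 - 3*x*y + 3*z
trace(b^2) = trace(b) trace(b) - trace(1) = y^2 - 2
trace(b a^2 b) = trace(a) trace(b^2 a) - trace(b^2) = x*y*z - x^2 - y^2 + 2
trace(a^-1 b a^2 b) = trace(b a^2 b) trace(a) - trace(b a^2 b a) = x^2*y*z - x^3 - x*y^2 - x*z^2 + y*z + 3*x
trace(a b^-1 a^-1 b a) = trace(a^-1 b a^2) trace(b) - trace(a^-1 b a^2 b) = -x^2*y*z + x^3 + x*y^2 + x*z^2 - 3*x
trace(a b^-2 a b^-1 a^-1 b) = trace(a b^-1 a^-1 b a b^-1) trace(b) - trace(a b^-1 a^-1 b a) = -x^2*y^3*z + x^3*y^2 + x*y^4 + 2*x*y^2*z^2 - y^3*z - y*z^3 - x^3 - 4*x*y^2 - x*z^2 + 3*y*z + 3*x
trace(b^-1 a b^-1 a^-1 b^-1 a b^-1) = trace(a b^-2 a b^-1 a^-1) trace(b) - trace(a b^-2 a b^-1 a^-1 b) = x^2*y^3*z - x^3*y^2 - 2*x*y^2*z^2 + y*z^3 + x^3 + 2*x*y^2 + x*z^2 - 2*y*z - 3*x
trace(b^-1 a b^-1 a^-1 b^-1 a) = trace(a b^-1 a b^-1 a^-1) trace(b) - trace(a b^-1 a b^-1 a^-1 b) = x^2*y^2*z - x^3*y - 2*x*y*z^2 + x^2*z + z^3 + 2*x*y - 3*z
and trace(a b^-3 a b^-1 a^-1 b^-1) = trace(b^-1 a b^-1 a^-1 b^-1 a b^-1) trace(b) - trace(b^-1 a b^-1 a^-1 b^-1 a) = x^2*y^4*z - x^3*y^3 - 2*x*y^3*z^2 - x^2*y^2*z + y^2*z^3 + 2*x^3*y + 2*x*y^3 + 3*x*y*z^2 - x^2*z - 2*y^2*z - z^3 - 5*x*y + 3*z
and trace(b^-3 a b^-1) = trace(b^-3 a) trace(b) - trace(b^-3 a b) = x*y^4 - y^3*z - 3*x*y^2 + 2*y*z + x
next, trace(a^-1 b^-2 a b^-3 a b^-1) = trace(a b^-3 a b^-1 a^-1 b^-1) trace(b) - trace(a b^-3 a b^-1 a^-1) = x^2*y^5*z - x^3*y^4 - 2*x*y^4*z^2 - x^2*y^3*z + y^3*z^3 + 2*x^3*y^2 + x*y^4 + 3*x*y^2*z^2 - x^2*y*z - y^3*z - y*z^3 - 2*x*y^2 + y*z - x
trace(a^2 b^-2) = trace(b^-1 a^2) trace(b) - trace(b^-1 a^2 b) = x^2*y^2 - x*y*z - x^2 - y^2 + 2
and trace(a b^-3 a) = trace(a^2 b^-2) trace(b) - trace(a^2 b^-1) = x^2*y^3 - x*y^2*z - 2*x^2*y - y^3 + x*z + 3*y
trace(a b a b^-1) = trace(a b a) trace(b) - trace(a b a b) = x*y*z - y^2 - z^2 + 2
next, trace(b^-1 a b a b^-1) = trace(a b a b^-1) trace(b) - trace(a b a) = x*y^2*z - y^3 - y*z^2 - x*z + 3*y
next, trace(a b^-3 a b) = trace(b^-1 a b a b^-1) trace(b) - trace(b^-1 a b a) = x*y^3*z - y^4 - y^2*z^2 - 2*x*y*z + 4*y^2 + z^2 - 2
next, trace(a b^-3 a b^-1) = trace(a b^-3 a) trace(b) - trace(a b^-3 a b) = x^2*y^4 - 2*x*y^3*z - 2*x^2*y^2 + y^2*z^2 + 3*x*y*z - y^2 - z^2 + 2
trace(b^-2 a b^-3 a) = trace(a b^-3 a b^-1) trace(b) - trace(a b^-3 a) = x^2*y^5 - 2*x*y^4*z - 3*x^2*y^3 + y^3*z^2 + 4*x*y^2*z + 2*x^2*y - y*z^2 - x*z - y
and trace(b^-2 a b^-3 a b^-1) = trace(b^-2 a b^-3 a) trace(b) - trace(b^-2 a b^-3 a b) = x^2*y^6 - 2*x*y^5*z - 4*x^2*y^4 + y^4*z^2 + 6*x*y^3*z + 4*x^2*y^2 - 2*y^2*z^2 - 4*x*y*z + z^2 - 2
trace(b^-2 a b^-1 a^-2 b^-2 a b^-1) = trace(a^-1 b^-2 a b^-3 a b^-1) trace(a) - trace(a^-1 b^-2 a b^-3 a b^-1 a) = x^3*y^5*z - x^4*y^4 - x^2*y^6 - 2*x^2*y^4*z^2 - x^3*y^3*z + 2*x*y^5*z + x*y^3*z^3 + 2*x^4*y^2 + 5*x^2*y^4 + 3*x^2*y^2*z^2 - y^4*z^2 - x^3*y*z - 7*x*y^3*z - x*y*z^3 - 6*x^2*y^2 + 2*y^2*z^2 + 5*x*y*z - x^2 - z^2 + 2

x^3*y^5*z - x^4*y^4 - x^2*y^6 - 2*x^2*y^4*z^2 - x^3*y^3*z + 2*x*y^5*z + x*y^3*z^3 + 2*x^4*y^2 + 5*x^2*y^4 + 3*x^2*y^2*z^2 - y^4*z^2 - x^3*y*z - 7*x*y^3*z - x*y*z^3 - 6*x^2*y^2 + 2*y^2*z^2 + 5*x*y*z - x^2 - z^2 + 2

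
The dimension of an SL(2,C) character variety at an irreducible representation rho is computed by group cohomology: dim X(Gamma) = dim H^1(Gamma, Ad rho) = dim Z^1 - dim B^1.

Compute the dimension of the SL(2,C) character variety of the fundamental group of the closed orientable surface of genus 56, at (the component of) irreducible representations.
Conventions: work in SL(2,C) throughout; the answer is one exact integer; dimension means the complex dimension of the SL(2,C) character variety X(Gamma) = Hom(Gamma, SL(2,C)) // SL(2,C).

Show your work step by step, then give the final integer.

330

The genus-56 surface group: 2g = 112 generators, one relator prod [a_i, b_i].
Before the relator condition, cocycle space has dim 3*112 = 336.
At an irreducible rho, H^2 = coker(d_2) vanishes (Poincare duality: H^2 is dual to H^0 = invariants = 0), so d_2 is surjective onto sl_2 and dim Z^1 = 336 - 3 = 333.
As always at irreducible rho, dim B^1 = 3.
Hence dim X = 333 - 3 = 330.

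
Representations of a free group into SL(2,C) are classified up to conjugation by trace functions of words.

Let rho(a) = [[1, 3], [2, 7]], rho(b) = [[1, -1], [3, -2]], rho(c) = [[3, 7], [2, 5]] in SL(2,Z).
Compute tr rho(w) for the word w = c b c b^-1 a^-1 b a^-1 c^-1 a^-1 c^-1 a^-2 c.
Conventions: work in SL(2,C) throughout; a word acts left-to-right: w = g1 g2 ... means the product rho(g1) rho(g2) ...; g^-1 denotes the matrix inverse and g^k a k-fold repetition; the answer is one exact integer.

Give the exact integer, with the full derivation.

rho(c) = [[3, 7], [2, 5]]
... * rho(b) = [[1, -1], [3, -2]]  ->  [[24, -17], [17, -12]]
... * rho(c) = [[3, 7], [2, 5]]  ->  [[38, 83], [27, 59]]
... * rho(b^-1) = [[-2, 1], [-3, 1]]  ->  [[-325, 121], [-231, 86]]
... * rho(a^-1) = [[7, -3], [-2, 1]]  ->  [[-2517, 1096], [-1789, 779]]
... * rho(b) = [[1, -1], [3, -2]]  ->  [[771, 325], [548, 231]]
... * rho(a^-1) = [[7, -3], [-2, 1]]  ->  [[4747, -1988], [3374, -1413]]
... * rho(c^-1) = [[5, -7], [-2, 3]]  ->  [[27711, -39193], [19696, -27857]]
... * rho(a^-1) = [[7, -3], [-2, 1]]  ->  [[272363, -122326], [193586, -86945]]
... * rho(c^-1) = [[5, -7], [-2, 3]]  ->  [[1606467, -2273519], [1141820, -1615937]]
... * rho(a^-1) = [[7, -3], [-2, 1]]  ->  [[15792307, -7092920], [11224614, -5041397]]
... * rho(a^-1) = [[7, -3], [-2, 1]]  ->  [[124731989, -54469841], [88655092, -38715239]]
... * rho(c) = [[3, 7], [2, 5]]  ->  [[265256285, 600774718], [188534798, 427009449]]
tr = 265256285 + 427009449 = 692265734

692265734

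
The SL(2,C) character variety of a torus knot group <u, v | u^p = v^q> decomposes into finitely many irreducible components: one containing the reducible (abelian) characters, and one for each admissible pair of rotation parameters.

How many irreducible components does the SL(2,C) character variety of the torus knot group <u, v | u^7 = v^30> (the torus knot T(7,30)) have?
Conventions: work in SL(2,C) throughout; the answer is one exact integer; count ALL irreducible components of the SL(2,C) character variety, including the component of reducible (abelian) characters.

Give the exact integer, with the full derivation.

88

Gamma = < u, v | u^7 = v^30 > (torus knot T(7,30)); the central element u^7 = v^30 acts as +I or -I in any irreducible SL(2,C) representation.
This locks tr(u) to 2*cos(pi*alpha/7), alpha in 1..6, and tr(v) to 2*cos(pi*beta/30), beta in 1..29, on each component of irreducible characters.
u^7 = (-1)^alpha I and v^30 = (-1)^beta I must agree, so alpha and beta have equal parity.
Enumerate parity-matched pairs: 3*15 odd-odd plus 3*14 even-even gives 87.
Total: 87 irreducible-character components + 1 reducible (abelian) component = 88.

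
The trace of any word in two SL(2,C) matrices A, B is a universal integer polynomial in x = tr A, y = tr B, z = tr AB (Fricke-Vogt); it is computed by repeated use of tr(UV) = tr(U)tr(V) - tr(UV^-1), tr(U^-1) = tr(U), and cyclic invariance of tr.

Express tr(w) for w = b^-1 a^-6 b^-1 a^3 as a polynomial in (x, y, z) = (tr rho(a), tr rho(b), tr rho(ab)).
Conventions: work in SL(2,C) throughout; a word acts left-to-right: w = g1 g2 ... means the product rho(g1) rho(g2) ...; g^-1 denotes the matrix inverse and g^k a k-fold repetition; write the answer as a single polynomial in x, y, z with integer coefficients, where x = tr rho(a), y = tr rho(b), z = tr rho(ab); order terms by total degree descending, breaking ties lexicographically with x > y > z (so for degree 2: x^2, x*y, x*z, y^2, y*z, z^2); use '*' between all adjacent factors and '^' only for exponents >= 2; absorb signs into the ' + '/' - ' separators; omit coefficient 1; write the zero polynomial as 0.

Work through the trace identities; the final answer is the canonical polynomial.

trace(b^-1) = trace(b) = y
trace(b^-1 a) = trace(a)*trace(b) - trace(a b)  (eliminate b^-1) = x*y - z
trace(a^-1 b^-1) = trace(b^-1)*trace(a) - trace(b^-1 a)  (eliminate a^-1) = z
trace(b^-1 a^-2) = trace(a^-1 b^-1)*trace(a) - trace(a^-1 b^-1 a)  (eliminate a^-1) = x*z - y
trace(b^-1 a^-3) = trace(b^-1 a^-2)*trace(a) - trace(b^-1 a^-1)  (eliminate a^-1) = x^2*z - x*y - z
trace(a^2) = trace(a)*trace(a) - trace(1)  (reduce the a square) = x^2 - 2
trace(b^2 a^2) = trace(b)*trace(a^2 b) - trace(a^2)  (reduce the b square) = x*y*z - x^2 - y^2 + 2
trace(b^2 a) = trace(b)*trace(a b) - trace(a)  (reduce the b square) = y*z - x
trace(b a^3 b) = trace(a)*trace(b^2 a^2) - trace(b^2 a)  (reduce the a square) = x^2*y*z - x^3 - x*y^2 - y*z + 3*x
trace(b a b a) = trace(a b)*trace(a b) - trace(1)  (split on a) = z^2 - 2
trace(b a b a^2) = trace(a)*trace(b a b a) - trace(b a b)  (reduce the a square) = x*z^2 - y*z - x
trace(b a^3 b a) = trace(a)*trace(b a b a^2) - trace(b a b a)  (reduce the a square) = x^2*z^2 - x*y*z - x^2 - z^2 + 2
trace(a^-1 b a^3 b) = trace(b a^3 b)*trace(a) - trace(b a^3 b a)  (eliminate a^-1) = x^3*y*z - x^4 - x^2*y^2 - x^2*z^2 + 4*x^2 + z^2 - 2
trace(a^-1 b a^3 b a^-1) = trace(a^-1 b a^3 b)*trace(a) - trace(a^-1 b a^3 b a)  (eliminate a^-1) = x^4*y*z - x^5 - x^3*y^2 - x^3*z^2 - x^2*y*z + 5*x^3 + x*y^2 + x*z^2 + y*z - 5*x
trace(a^-3 b a^3 b) = trace(a^-1 b a^3 b a^-1)*trace(a) - trace(a^-1 b a^3 b)  (eliminate a^-1) = x^5*y*z - x^6 - x^4*y^2 - x^4*z^2 - 2*x^3*y*z + 6*x^4 + 2*x^2*y^2 + 2*x^2*z^2 + x*y*z - 9*x^2 - z^2 + 2
trace(a^-3 b a^3 b^-1) = trace(a^-3 b a^3)*trace(b) - trace(a^-3 b a^3 b)  (eliminate b^-1) = -x^5*y*z + x^6 + x^4*y^2 + x^4*z^2 + 2*x^3*y*z - 6*x^4 - 2*x^2*y^2 - 2*x^2*z^2 - x*y*z + 9*x^2 + y^2 + z^2 - 2
trace(a^-2 b a^3 b^-1) = trace(a^-2 b a^3)*trace(b) - trace(a^-2 b a^3 b)  (eliminate b^-1) = -x^4*y*z + x^5 + x^3*y^2 + x^3*z^2 + x^2*y*z - 5*x^3 - x*y^2 - x*z^2 + 5*x
trace(a^-1 b a^3 b^-1 a^-3) = trace(a^-3 b a^3 b^-1)*trace(a) - trace(a^-3 b a^3 b^-1 a)  (eliminate a^-1) = -x^6*y*z + x^7 + x^5*y^2 + x^5*z^2 + 3*x^4*y*z - 7*x^5 - 3*x^3*y^2 - 3*x^3*z^2 - 2*x^2*y*z + 14*x^3 + 2*x*y^2 + 2*x*z^2 - 7*x
trace(a^-2 b a^3 b^-1 a^-3) = trace(a^-1 b a^3 b^-1 a^-3)*trace(a) - trace(a^-1 b a^3 b^-1 a^-2)  (eliminate a^-1) = -x^7*y*z + x^8 + x^6*y^2 + x^6*z^2 + 4*x^5*y*z - 8*x^6 - 4*x^4*y^2 - 4*x^4*z^2 - 4*x^3*y*z + 20*x^4 + 4*x^2*y^2 + 4*x^2*z^2 + x*y*z - 16*x^2 - y^2 - z^2 + 2
trace(a^3 b^-1 a^-6 b) = trace(a^-2 b a^3 b^-1 a^-3)*trace(a) - trace(a^-2 b a^3 b^-1 a^-2)  (eliminate a^-1) = -x^8*y*z + x^9 + x^7*y^2 + x^7*z^2 + 5*x^6*y*z - 9*x^7 - 5*x^5*y^2 - 5*x^5*z^2 - 7*x^4*y*z + 27*x^5 + 7*x^3*y^2 + 7*x^3*z^2 + 3*x^2*y*z - 30*x^3 - 3*x*y^2 - 3*x*z^2 + 9*x
trace(b^-1 a^-6 b^-1 a^3) = trace(a^3 b^-1 a^-6)*trace(b) - trace(a^3 b^-1 a^-6 b)  (eliminate b^-1) = x^8*y*z - x^9 - x^7*y^2 - x^7*z^2 - 5*x^6*y*z + 9*x^7 + 5*x^5*y^2 + 5*x^5*z^2 + 7*x^4*y*z - 27*x^5 - 7*x^3*y^2 - 7*x^3*z^2 - 2*x^2*y*z + 30*x^3 + 2*x*y^2 + 3*x*z^2 - y*z - 9*x

x^8*y*z - x^9 - x^7*y^2 - x^7*z^2 - 5*x^6*y*z + 9*x^7 + 5*x^5*y^2 + 5*x^5*z^2 + 7*x^4*y*z - 27*x^5 - 7*x^3*y^2 - 7*x^3*z^2 - 2*x^2*y*z + 30*x^3 + 2*x*y^2 + 3*x*z^2 - y*z - 9*x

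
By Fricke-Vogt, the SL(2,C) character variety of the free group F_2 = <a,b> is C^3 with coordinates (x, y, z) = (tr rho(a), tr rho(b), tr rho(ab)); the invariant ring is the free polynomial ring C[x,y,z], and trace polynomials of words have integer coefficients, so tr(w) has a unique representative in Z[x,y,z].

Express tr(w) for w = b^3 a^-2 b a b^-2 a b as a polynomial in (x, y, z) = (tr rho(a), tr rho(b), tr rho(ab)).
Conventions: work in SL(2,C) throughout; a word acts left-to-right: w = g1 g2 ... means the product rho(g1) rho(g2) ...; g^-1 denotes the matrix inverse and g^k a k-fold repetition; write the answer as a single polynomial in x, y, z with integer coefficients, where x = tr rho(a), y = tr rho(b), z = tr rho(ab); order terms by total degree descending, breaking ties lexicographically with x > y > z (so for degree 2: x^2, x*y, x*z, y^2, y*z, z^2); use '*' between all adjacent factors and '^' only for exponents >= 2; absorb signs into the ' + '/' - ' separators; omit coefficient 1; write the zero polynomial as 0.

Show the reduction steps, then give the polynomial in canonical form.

x^3*y^6*z - x^4*y^5 - x^2*y^7 - 2*x^2*y^5*z^2 - 2*x^3*y^4*z + x*y^4*z^3 + 3*x^4*y^3 + 8*x^2*y^5 + 5*x^2*y^3*z^2 + y^7 + y^5*z^2 - 3*x*y^4*z - 2*x*y^2*z^3 - 2*x^4*y - 17*x^2*y^3 - 2*x^2*y*z^2 - 7*y^5 - 3*y^3*z^2 + 7*x*y^2*z + 9*x^2*y + 14*y^3 + y*z^2 - 7*y

so trace(a^2 b) = trace(a) * trace(b a) - trace(b)   [square of a] = x*z - y
so trace(a^2) = trace(a) * trace(a) - trace(1)   [square of a] = x^2 - 2
trace(a^2 b^2) = trace(b) * trace(a^2 b) - trace(a^2)   [square of b] = x*y*z - x^2 - y^2 + 2
reduce: trace(b a^2 b^2) = trace(b) * trace(a^2 b^2) - trace(a^2 b)   [square of b] = x*y^2*z - x^2*y - y^3 - x*z + 3*y
trace(a^2 b^4) = trace(b) * trace(b a^2 b^2) - trace(b a^2 b)   [square of b] = x*y^3*z - x^2*y^2 - y^4 - 2*x*y*z + x^2 + 4*y^2 - 2
trace(a b^5 a) = trace(b) * trace(a^2 b^4) - trace(a^2 b^3)   [square of b] = x*y^4*z - x^2*y^3 - y^5 - 3*x*y^2*z + 2*x^2*y + 5*y^3 + x*z - 5*y
so trace(a b a b) = trace(a b) * trace(a b) - trace(1)   [split at a repeated a] = z^2 - 2
trace(b a b a b) = trace(b) * trace(a b a b) - trace(a b a)   [square of b] = y*z^2 - x*z - y
reduce: trace(b^2 a b a b) = trace(b) * trace(b a b a b) - trace(b a b a)   [square of b] = y^2*z^2 - x*y*z - y^2 - z^2 + 2
trace(b a b a b^3) = trace(b) * trace(b^2 a b a b) - trace(b^2 a b a)   [square of b] = y^3*z^2 - x*y^2*z - y^3 - 2*y*z^2 + x*z + 3*y
so trace(a b^5 a b) = trace(b) * trace(b a b a b^3) - trace(b a b a b^2)   [square of b] = y^4*z^2 - x*y^3*z - y^4 - 3*y^2*z^2 + 2*x*y*z + 4*y^2 + z^2 - 2
so trace(b a b^-1 a b^4) = trace(a b^5 a) * trace(b) - trace(a b^5 a b)   [inverse elimination on b] = x*y^5*z - x^2*y^4 - y^6 - y^4*z^2 - 2*x*y^3*z + 2*x^2*y^2 + 6*y^4 + 3*y^2*z^2 - x*y*z - 9*y^2 - z^2 + 2
reduce: trace(b a b) = trace(b) * trace(a b) - trace(a)   [square of b] = y*z - x
reduce: trace(b a b^2) = trace(b) * trace(b a b) - trace(b a)   [square of b] = y^2*z - x*y - z
reduce: trace(b^3 a b) = trace(b) * trace(b a b^2) - trace(b a b)   [square of b] = y^3*z - x*y^2 - 2*y*z + x
reduce: trace(b a b a^2 b^2) = trace(a) * trace(b^3 a b a) - trace(b^3 a b)   [square of a] = x*y^2*z^2 - x^2*y*z - y^3*z - x*z^2 + 2*y*z + x
trace(a b a^2 b) = trace(a) * trace(b a b a) - trace(b a b)   [square of a] = x*z^2 - y*z - x
trace(a b a^2) = trace(a) * trace(a b a) - trace(a b)   [square of a] = x^2*z - x*y - z
trace(b a b a^2 b) = trace(b) * trace(a b a^2 b) - trace(a b a^2)   [square of b] = x*y*z^2 - x^2*z - y^2*z + z
trace(a b^4 a b a) = trace(b) * trace(b a b a^2 b^2) - trace(b a b a^2 b)   [square of b] = x*y^3*z^2 - x^2*y^2*z - y^4*z - 2*x*y*z^2 + x^2*z + 3*y^2*z + x*y - z
trace(a b a b a b) = trace(a b) * trace(a b a b) - trace(a^-1 b^-1)   [split at a repeated a] = z^3 - 3*z
trace(a b a b a b^2) = trace(b) * trace(a b a b a b) - trace(a b a b a)   [square of b] = y*z^3 - x*z^2 - 2*y*z + x
trace(b a b a b a b^2) = trace(b) * trace(a b a b a b^2) - trace(a b a b a b)   [square of b] = y^2*z^3 - x*y*z^2 - 2*y^2*z - z^3 + x*y + 3*z
trace(a b^4 a b a b) = trace(b) * trace(b a b a b a b^2) - trace(b a b a b a b)   [square of b] = y^3*z^3 - x*y^2*z^2 - 2*y^3*z - 2*y*z^3 + x*y^2 + x*z^2 + 5*y*z - x
trace(b a b^-1 a b^4 a) = trace(a b^4 a b a) * trace(b) - trace(a b^4 a b a b)   [inverse elimination on b] = x*y^4*z^2 - x^2*y^3*z - y^5*z - y^3*z^3 - x*y^2*z^2 + x^2*y*z + 5*y^3*z + 2*y*z^3 - x*z^2 - 6*y*z + x
so trace(a^-1 b a b^-1 a b^4) = trace(b a b^-1 a b^4) * trace(a) - trace(b a b^-1 a b^4 a)   [inverse elimination on a] = x^2*y^5*z - x^3*y^4 - x*y^6 - 2*x*y^4*z^2 - x^2*y^3*z + y^5*z + y^3*z^3 + 2*x^3*y^2 + 6*x*y^4 + 4*x*y^2*z^2 - 2*x^2*y*z - 5*y^3*z - 2*y*z^3 - 9*x*y^2 + 6*y*z + x
reduce: trace(a b^4 a^-2 b a b^-1) = trace(a^-1 b a b^-1 a b^4) * trace(a) - trace(a^-1 b a b^-1 a b^4 a)   [inverse elimination on a] = x^3*y^5*z - x^4*y^4 - x^2*y^6 - 2*x^2*y^4*z^2 - x^3*y^3*z + x*y^3*z^3 + 2*x^4*y^2 + 7*x^2*y^4 + 4*x^2*y^2*z^2 + y^6 + y^4*z^2 - 2*x^3*y*z - 3*x*y^3*z - 2*x*y*z^3 - 11*x^2*y^2 - 6*y^4 - 3*y^2*z^2 + 7*x*y*z + x^2 + 9*y^2 + z^2 - 2
trace(b a^2 b^4 a^-1) = trace(b a^2 b^4) * trace(a) - trace(b a^2 b^4 a)   [inverse elimination on a] = x^2*y^4*z - x^3*y^3 - x*y^5 - x*y^3*z^2 - 2*x^2*y^2*z + y^4*z + 2*x^3*y + 5*x*y^3 + 2*x*y*z^2 - 3*y^2*z - 6*x*y + z
reduce: trace(a b^4 a^-2 b a) = trace(b a^2 b^4 a^-1) * trace(a) - trace(b a^2 b^4)   [inverse elimination on a] = x^3*y^4*z - x^4*y^3 - x^2*y^5 - x^2*y^3*z^2 - 2*x^3*y^2*z + 2*x^4*y + 6*x^2*y^3 + 2*x^2*y*z^2 + y^5 - 8*x^2*y - 5*y^3 + 5*y
trace(b^3 a^-2 b a b^-2 a b) = trace(a b^4 a^-2 b a b^-1) * trace(b) - trace(a b^4 a^-2 b a)   [inverse elimination on b] = x^3*y^6*z - x^4*y^5 - x^2*y^7 - 2*x^2*y^5*z^2 - 2*x^3*y^4*z + x*y^4*z^3 + 3*x^4*y^3 + 8*x^2*y^5 + 5*x^2*y^3*z^2 + y^7 + y^5*z^2 - 3*x*y^4*z - 2*x*y^2*z^3 - 2*x^4*y - 17*x^2*y^3 - 2*x^2*y*z^2 - 7*y^5 - 3*y^3*z^2 + 7*x*y^2*z + 9*x^2*y + 14*y^3 + y*z^2 - 7*y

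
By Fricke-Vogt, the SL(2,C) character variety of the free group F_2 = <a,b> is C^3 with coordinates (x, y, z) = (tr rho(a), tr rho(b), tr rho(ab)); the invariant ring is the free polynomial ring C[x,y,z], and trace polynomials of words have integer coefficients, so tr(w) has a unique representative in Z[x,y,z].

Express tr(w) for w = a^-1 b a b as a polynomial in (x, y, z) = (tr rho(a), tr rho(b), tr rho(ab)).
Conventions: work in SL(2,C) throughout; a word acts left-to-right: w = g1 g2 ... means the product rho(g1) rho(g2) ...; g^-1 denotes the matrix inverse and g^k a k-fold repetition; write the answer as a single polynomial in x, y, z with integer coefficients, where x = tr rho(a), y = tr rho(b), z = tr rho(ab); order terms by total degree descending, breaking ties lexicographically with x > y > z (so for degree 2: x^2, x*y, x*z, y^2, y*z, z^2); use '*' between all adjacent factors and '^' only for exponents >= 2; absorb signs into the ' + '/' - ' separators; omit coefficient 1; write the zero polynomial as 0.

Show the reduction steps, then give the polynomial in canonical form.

tr(b a b) = tr(b) tr(a b) - tr(a)   [square of b] = y*z - x
tr(b a b a) = tr(a b) tr(a b) - tr(1)   [split at a repeated a] = z^2 - 2
use: tr(a^-1 b a b) = tr(b a b) tr(a) - tr(b a b a)   [inverse elimination on a] = x*y*z - x^2 - z^2 + 2

x*y*z - x^2 - z^2 + 2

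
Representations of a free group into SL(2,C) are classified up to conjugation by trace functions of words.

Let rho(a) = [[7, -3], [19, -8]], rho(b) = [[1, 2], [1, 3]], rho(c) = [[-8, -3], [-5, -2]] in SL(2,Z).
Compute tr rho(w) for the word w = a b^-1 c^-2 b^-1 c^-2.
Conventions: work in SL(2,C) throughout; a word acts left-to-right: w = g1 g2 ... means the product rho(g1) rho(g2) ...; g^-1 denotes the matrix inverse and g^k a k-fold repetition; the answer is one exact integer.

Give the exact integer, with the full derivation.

rho(a) = [[7, -3], [19, -8]]
... * rho(b^-1) = [[3, -2], [-1, 1]]  ->  [[24, -17], [65, -46]]
... * rho(c^-1) = [[-2, 3], [5, -8]]  ->  [[-133, 208], [-360, 563]]
... * rho(c^-1) = [[-2, 3], [5, -8]]  ->  [[1306, -2063], [3535, -5584]]
... * rho(b^-1) = [[3, -2], [-1, 1]]  ->  [[5981, -4675], [16189, -12654]]
... * rho(c^-1) = [[-2, 3], [5, -8]]  ->  [[-35337, 55343], [-95648, 149799]]
... * rho(c^-1) = [[-2, 3], [5, -8]]  ->  [[347389, -548755], [940291, -1485336]]
tr = 347389 + -1485336 = -1137947

-1137947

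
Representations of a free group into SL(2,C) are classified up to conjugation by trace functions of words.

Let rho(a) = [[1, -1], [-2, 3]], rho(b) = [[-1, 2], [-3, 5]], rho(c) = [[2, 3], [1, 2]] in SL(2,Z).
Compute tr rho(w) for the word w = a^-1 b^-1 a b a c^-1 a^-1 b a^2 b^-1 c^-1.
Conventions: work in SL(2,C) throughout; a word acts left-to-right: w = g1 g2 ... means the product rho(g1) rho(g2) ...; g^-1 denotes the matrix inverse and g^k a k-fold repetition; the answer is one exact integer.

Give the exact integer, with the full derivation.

-20410

rho(a^-1) = [[3, 1], [2, 1]]
... * rho(b^-1) = [[5, -2], [3, -1]]  ->  [[18, -7], [13, -5]]
... * rho(a) = [[1, -1], [-2, 3]]  ->  [[32, -39], [23, -28]]
... * rho(b) = [[-1, 2], [-3, 5]]  ->  [[85, -131], [61, -94]]
... * rho(a) = [[1, -1], [-2, 3]]  ->  [[347, -478], [249, -343]]
... * rho(c^-1) = [[2, -3], [-1, 2]]  ->  [[1172, -1997], [841, -1433]]
... * rho(a^-1) = [[3, 1], [2, 1]]  ->  [[-478, -825], [-343, -592]]
... * rho(b) = [[-1, 2], [-3, 5]]  ->  [[2953, -5081], [2119, -3646]]
... * rho(a) = [[1, -1], [-2, 3]]  ->  [[13115, -18196], [9411, -13057]]
... * rho(a) = [[1, -1], [-2, 3]]  ->  [[49507, -67703], [35525, -48582]]
... * rho(b^-1) = [[5, -2], [3, -1]]  ->  [[44426, -31311], [31879, -22468]]
... * rho(c^-1) = [[2, -3], [-1, 2]]  ->  [[120163, -195900], [86226, -140573]]
tr = 120163 + -140573 = -20410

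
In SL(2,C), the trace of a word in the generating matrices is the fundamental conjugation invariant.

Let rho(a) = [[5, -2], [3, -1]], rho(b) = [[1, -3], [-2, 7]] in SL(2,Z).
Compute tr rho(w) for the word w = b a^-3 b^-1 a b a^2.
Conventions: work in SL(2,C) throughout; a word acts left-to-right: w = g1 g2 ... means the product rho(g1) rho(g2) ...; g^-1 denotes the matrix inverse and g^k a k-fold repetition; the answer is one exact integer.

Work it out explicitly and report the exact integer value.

-188452

rho(b) = [[1, -3], [-2, 7]]
... * rho(a^-1) = [[-1, 2], [-3, 5]]  ->  [[8, -13], [-19, 31]]
... * rho(a^-1) = [[-1, 2], [-3, 5]]  ->  [[31, -49], [-74, 117]]
... * rho(a^-1) = [[-1, 2], [-3, 5]]  ->  [[116, -183], [-277, 437]]
... * rho(b^-1) = [[7, 3], [2, 1]]  ->  [[446, 165], [-1065, -394]]
... * rho(a) = [[5, -2], [3, -1]]  ->  [[2725, -1057], [-6507, 2524]]
... * rho(b) = [[1, -3], [-2, 7]]  ->  [[4839, -15574], [-11555, 37189]]
... * rho(a) = [[5, -2], [3, -1]]  ->  [[-22527, 5896], [53792, -14079]]
... * rho(a) = [[5, -2], [3, -1]]  ->  [[-94947, 39158], [226723, -93505]]
tr = -94947 + -93505 = -188452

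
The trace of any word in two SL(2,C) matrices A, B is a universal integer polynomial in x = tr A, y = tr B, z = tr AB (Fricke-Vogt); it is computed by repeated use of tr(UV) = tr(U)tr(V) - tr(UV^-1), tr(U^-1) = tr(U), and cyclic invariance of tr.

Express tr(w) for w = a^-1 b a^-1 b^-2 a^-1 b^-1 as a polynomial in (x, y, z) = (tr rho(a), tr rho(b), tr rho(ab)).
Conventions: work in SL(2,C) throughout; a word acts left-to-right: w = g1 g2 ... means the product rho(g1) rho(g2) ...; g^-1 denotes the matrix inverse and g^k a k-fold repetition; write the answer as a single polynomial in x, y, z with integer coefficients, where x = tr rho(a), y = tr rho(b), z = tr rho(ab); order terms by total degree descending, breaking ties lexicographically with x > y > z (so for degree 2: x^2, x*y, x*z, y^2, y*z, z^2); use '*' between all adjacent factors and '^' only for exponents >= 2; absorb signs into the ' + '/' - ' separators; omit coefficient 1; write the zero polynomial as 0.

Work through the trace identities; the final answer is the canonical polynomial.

x*y^2*z^2 - x^2*y*z - y^3*z - y*z^3 + x*z^2 + 3*y*z - x

tr(b^-1) = tr(b) = y
and tr(b^-1 a) = tr(a) * tr(b) - tr(a b)  (eliminate b^-1) = x*y - z
and tr(a^-1 b^-1) = tr(b^-1) * tr(a) - tr(b^-1 a)  (eliminate a^-1) = z
tr(b^-1 a^-1 b^-1) = tr(a^-1 b^-1) * tr(b) - tr(a^-1)  (eliminate b^-1) = y*z - x
next, tr(b a b a) = tr(a b) * tr(a b) - tr(1)  (split on a) = z^2 - 2
next, tr(a b a^-1 b) = tr(b a b) * tr(a) - tr(b a b a)  (eliminate a^-1) = x*y*z - x^2 - z^2 + 2
and tr(a^-1 b^-1 a b) = tr(a b a^-1) * tr(b) - tr(a b a^-1 b)  (eliminate b^-1) = -x*y*z + x^2 + y^2 + z^2 - 2
next, tr(b^-1 a^-1 b^-1 a) = tr(a^-1 b^-1 a) * tr(b) - tr(a^-1 b^-1 a b)  (eliminate b^-1) = x*y*z - x^2 - z^2 + 2
tr(b^-1 a^-1 b^-1 a^-1) = tr(b^-1 a^-1 b^-1) * tr(a) - tr(b^-1 a^-1 b^-1 a)  (eliminate a^-1) = z^2 - 2
tr(b^-1 a^-1 b a b^-1) = tr(a^-1 b a b^-1) * tr(b) - tr(a^-1 b a)  (eliminate b^-1) = -x*y^2*z + x^2*y + y^3 + y*z^2 - 3*y
and tr(b^-1 a^-1 b a b^-2) = tr(b^-1 a^-1 b a b^-1) * tr(b) - tr(b^-1 a^-1 b a)  (eliminate b^-1) = -x*y^3*z + x^2*y^2 + y^4 + y^2*z^2 + x*y*z - x^2 - 4*y^2 - z^2 + 2
and tr(b^2) = tr(b) * tr(b) - tr(1)  (reduce the b square) = y^2 - 2
next, tr(b a^2 b) = tr(a) * tr(b^2 a) - tr(b^2)  (reduce the a square) = x*y*z - x^2 - y^2 + 2
next, tr(b a^2 b a) = tr(a) * tr(b a b a) - tr(b a b)  (reduce the a square) = x*z^2 - y*z - x
tr(a b a^-1 b a) = tr(b a^2 b) * tr(a) - tr(b a^2 b a)  (eliminate a^-1) = x^2*y*z - x^3 - x*y^2 - x*z^2 + y*z + 3*x
tr(a b a) = tr(a) * tr(b a) - tr(b)  (reduce the a square) = x*z - y
tr(b a b a b) = tr(b) * tr(a b a b) - tr(a b a)  (reduce the b square) = y*z^2 - x*z - y
next, tr(b a b a b a) = tr(b a b a) * tr(b a) - tr(a b)  (split on b) = z^3 - 3*z
and tr(a b a^-1 b a b) = tr(b a b a b) * tr(a) - tr(b a b a b a)  (eliminate a^-1) = x*y*z^2 - x^2*z - z^3 - x*y + 3*z
next, tr(a^-1 b a b^-1 a b) = tr(a b a^-1 b a) * tr(b) - tr(a b a^-1 b a b)  (eliminate b^-1) = x^2*y^2*z - x^3*y - x*y^3 - 2*x*y*z^2 + x^2*z + y^2*z + z^3 + 4*x*y - 3*z
tr(a b^-1 a^-1 b a b^-1) = tr(a^-1 b a b^-1 a) * tr(b) - tr(a^-1 b a b^-1 a b)  (eliminate b^-1) = -x^2*y^2*z + x^3*y + x*y^3 + 2*x*y*z^2 - x^2*z - y^2*z - z^3 - 3*x*y + 3*z
tr(a b^-1 a^-1 b a) = tr(a^-1 b a^2) * tr(b) - tr(a^-1 b a^2 b)  (eliminate b^-1) = -x^2*y*z + x^3 + x*y^2 + x*z^2 - 3*x
tr(b^-1 a^-1 b a b^-2 a) = tr(a b^-1 a^-1 b a b^-1) * tr(b) - tr(a b^-1 a^-1 b a)  (eliminate b^-1) = -x^2*y^3*z + x^3*y^2 + x*y^4 + 2*x*y^2*z^2 - y^3*z - y*z^3 - x^3 - 4*x*y^2 - x*z^2 + 3*y*z + 3*x
next, tr(b^-2 a^-1 b^-1 a^-1 b a) = tr(b^-1 a^-1 b a b^-2) * tr(a) - tr(b^-1 a^-1 b a b^-2 a)  (eliminate a^-1) = -x*y^2*z^2 + x^2*y*z + y^3*z + y*z^3 - 3*y*z - x
and tr(a^-1 b a^-1 b^-2 a^-1 b^-1) = tr(b^-2 a^-1 b^-1 a^-1 b) * tr(a) - tr(b^-2 a^-1 b^-1 a^-1 b a)  (eliminate a^-1) = x*y^2*z^2 - x^2*y*z - y^3*z - y*z^3 + x*z^2 + 3*y*z - x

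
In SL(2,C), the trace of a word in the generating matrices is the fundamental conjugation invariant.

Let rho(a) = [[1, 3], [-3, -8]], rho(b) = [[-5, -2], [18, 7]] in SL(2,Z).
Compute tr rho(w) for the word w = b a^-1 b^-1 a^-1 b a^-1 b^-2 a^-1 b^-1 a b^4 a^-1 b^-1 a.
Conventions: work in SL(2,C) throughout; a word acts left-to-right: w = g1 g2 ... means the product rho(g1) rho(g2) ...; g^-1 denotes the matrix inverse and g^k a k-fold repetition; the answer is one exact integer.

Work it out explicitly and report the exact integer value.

262802

rho(b) = [[-5, -2], [18, 7]]
... * rho(a^-1) = [[-8, -3], [3, 1]]  ->  [[34, 13], [-123, -47]]
... * rho(b^-1) = [[7, 2], [-18, -5]]  ->  [[4, 3], [-15, -11]]
... * rho(a^-1) = [[-8, -3], [3, 1]]  ->  [[-23, -9], [87, 34]]
... * rho(b) = [[-5, -2], [18, 7]]  ->  [[-47, -17], [177, 64]]
... * rho(a^-1) = [[-8, -3], [3, 1]]  ->  [[325, 124], [-1224, -467]]
... * rho(b^-1) = [[7, 2], [-18, -5]]  ->  [[43, 30], [-162, -113]]
... * rho(b^-1) = [[7, 2], [-18, -5]]  ->  [[-239, -64], [900, 241]]
... * rho(a^-1) = [[-8, -3], [3, 1]]  ->  [[1720, 653], [-6477, -2459]]
... * rho(b^-1) = [[7, 2], [-18, -5]]  ->  [[286, 175], [-1077, -659]]
... * rho(a) = [[1, 3], [-3, -8]]  ->  [[-239, -542], [900, 2041]]
... * rho(b) = [[-5, -2], [18, 7]]  ->  [[-8561, -3316], [32238, 12487]]
... * rho(b) = [[-5, -2], [18, 7]]  ->  [[-16883, -6090], [63576, 22933]]
... * rho(b) = [[-5, -2], [18, 7]]  ->  [[-25205, -8864], [94914, 33379]]
... * rho(b) = [[-5, -2], [18, 7]]  ->  [[-33527, -11638], [126252, 43825]]
... * rho(a^-1) = [[-8, -3], [3, 1]]  ->  [[233302, 88943], [-878541, -334931]]
... * rho(b^-1) = [[7, 2], [-18, -5]]  ->  [[32140, 21889], [-121029, -82427]]
... * rho(a) = [[1, 3], [-3, -8]]  ->  [[-33527, -78692], [126252, 296329]]
tr = -33527 + 296329 = 262802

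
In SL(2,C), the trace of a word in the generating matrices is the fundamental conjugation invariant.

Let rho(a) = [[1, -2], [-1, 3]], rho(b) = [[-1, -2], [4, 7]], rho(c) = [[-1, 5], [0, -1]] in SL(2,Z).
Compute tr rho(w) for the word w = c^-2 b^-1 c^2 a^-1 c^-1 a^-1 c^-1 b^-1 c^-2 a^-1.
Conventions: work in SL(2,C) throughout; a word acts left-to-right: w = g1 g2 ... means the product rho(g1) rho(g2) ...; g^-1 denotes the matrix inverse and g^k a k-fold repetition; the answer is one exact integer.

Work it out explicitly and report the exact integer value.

rho(c^-1) = [[-1, -5], [0, -1]]
... * rho(c^-1) = [[-1, -5], [0, -1]]  ->  [[1, 10], [0, 1]]
... * rho(b^-1) = [[7, 2], [-4, -1]]  ->  [[-33, -8], [-4, -1]]
... * rho(c) = [[-1, 5], [0, -1]]  ->  [[33, -157], [4, -19]]
... * rho(c) = [[-1, 5], [0, -1]]  ->  [[-33, 322], [-4, 39]]
... * rho(a^-1) = [[3, 2], [1, 1]]  ->  [[223, 256], [27, 31]]
... * rho(c^-1) = [[-1, -5], [0, -1]]  ->  [[-223, -1371], [-27, -166]]
... * rho(a^-1) = [[3, 2], [1, 1]]  ->  [[-2040, -1817], [-247, -220]]
... * rho(c^-1) = [[-1, -5], [0, -1]]  ->  [[2040, 12017], [247, 1455]]
... * rho(b^-1) = [[7, 2], [-4, -1]]  ->  [[-33788, -7937], [-4091, -961]]
... * rho(c^-1) = [[-1, -5], [0, -1]]  ->  [[33788, 176877], [4091, 21416]]
... * rho(c^-1) = [[-1, -5], [0, -1]]  ->  [[-33788, -345817], [-4091, -41871]]
... * rho(a^-1) = [[3, 2], [1, 1]]  ->  [[-447181, -413393], [-54144, -50053]]
tr = -447181 + -50053 = -497234

-497234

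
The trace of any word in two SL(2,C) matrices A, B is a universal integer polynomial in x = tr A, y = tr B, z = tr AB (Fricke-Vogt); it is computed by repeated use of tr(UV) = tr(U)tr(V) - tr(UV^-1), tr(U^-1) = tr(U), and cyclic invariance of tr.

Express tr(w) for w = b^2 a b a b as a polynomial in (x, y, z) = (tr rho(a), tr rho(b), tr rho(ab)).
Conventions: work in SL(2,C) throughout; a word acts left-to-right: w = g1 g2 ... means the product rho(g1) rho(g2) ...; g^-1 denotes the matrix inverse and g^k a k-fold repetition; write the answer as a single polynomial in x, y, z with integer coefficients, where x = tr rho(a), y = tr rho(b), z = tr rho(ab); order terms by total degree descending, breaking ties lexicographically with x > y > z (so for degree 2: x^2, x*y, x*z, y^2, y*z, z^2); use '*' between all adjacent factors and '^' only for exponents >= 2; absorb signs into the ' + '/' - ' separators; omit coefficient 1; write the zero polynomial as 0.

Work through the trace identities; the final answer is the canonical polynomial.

y^2*z^2 - x*y*z - y^2 - z^2 + 2

tr(a b a b) = tr(a b)*tr(a b) - tr(1) = z^2 - 2
tr(a b a) = tr(a)*tr(b a) - tr(b) = x*z - y
and tr(a b a b^2) = tr(b)*tr(a b a b) - tr(a b a) = y*z^2 - x*z - y
tr(b^2 a b a b) = tr(b)*tr(a b a b^2) - tr(a b a b) = y^2*z^2 - x*y*z - y^2 - z^2 + 2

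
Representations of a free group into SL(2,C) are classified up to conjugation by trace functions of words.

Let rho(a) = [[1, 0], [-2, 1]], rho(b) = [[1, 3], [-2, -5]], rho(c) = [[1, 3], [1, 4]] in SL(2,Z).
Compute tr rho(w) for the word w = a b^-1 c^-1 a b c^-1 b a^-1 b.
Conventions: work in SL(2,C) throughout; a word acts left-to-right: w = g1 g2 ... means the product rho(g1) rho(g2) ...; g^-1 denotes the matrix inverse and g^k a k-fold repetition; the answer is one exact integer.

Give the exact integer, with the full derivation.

rho(a) = [[1, 0], [-2, 1]]
... * rho(b^-1) = [[-5, -3], [2, 1]]  ->  [[-5, -3], [12, 7]]
... * rho(c^-1) = [[4, -3], [-1, 1]]  ->  [[-17, 12], [41, -29]]
... * rho(a) = [[1, 0], [-2, 1]]  ->  [[-41, 12], [99, -29]]
... * rho(b) = [[1, 3], [-2, -5]]  ->  [[-65, -183], [157, 442]]
... * rho(c^-1) = [[4, -3], [-1, 1]]  ->  [[-77, 12], [186, -29]]
... * rho(b) = [[1, 3], [-2, -5]]  ->  [[-101, -291], [244, 703]]
... * rho(a^-1) = [[1, 0], [2, 1]]  ->  [[-683, -291], [1650, 703]]
... * rho(b) = [[1, 3], [-2, -5]]  ->  [[-101, -594], [244, 1435]]
tr = -101 + 1435 = 1334

1334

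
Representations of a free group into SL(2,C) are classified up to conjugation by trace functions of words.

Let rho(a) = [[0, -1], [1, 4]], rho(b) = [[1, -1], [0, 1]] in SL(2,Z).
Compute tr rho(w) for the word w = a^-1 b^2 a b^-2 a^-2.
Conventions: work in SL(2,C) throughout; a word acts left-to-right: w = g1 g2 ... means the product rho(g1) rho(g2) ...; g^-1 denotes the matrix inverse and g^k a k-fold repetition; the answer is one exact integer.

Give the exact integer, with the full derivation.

rho(a^-1) = [[4, 1], [-1, 0]]
... * rho(b) = [[1, -1], [0, 1]]  ->  [[4, -3], [-1, 1]]
... * rho(b) = [[1, -1], [0, 1]]  ->  [[4, -7], [-1, 2]]
... * rho(a) = [[0, -1], [1, 4]]  ->  [[-7, -32], [2, 9]]
... * rho(b^-1) = [[1, 1], [0, 1]]  ->  [[-7, -39], [2, 11]]
... * rho(b^-1) = [[1, 1], [0, 1]]  ->  [[-7, -46], [2, 13]]
... * rho(a^-1) = [[4, 1], [-1, 0]]  ->  [[18, -7], [-5, 2]]
... * rho(a^-1) = [[4, 1], [-1, 0]]  ->  [[79, 18], [-22, -5]]
tr = 79 + -5 = 74

74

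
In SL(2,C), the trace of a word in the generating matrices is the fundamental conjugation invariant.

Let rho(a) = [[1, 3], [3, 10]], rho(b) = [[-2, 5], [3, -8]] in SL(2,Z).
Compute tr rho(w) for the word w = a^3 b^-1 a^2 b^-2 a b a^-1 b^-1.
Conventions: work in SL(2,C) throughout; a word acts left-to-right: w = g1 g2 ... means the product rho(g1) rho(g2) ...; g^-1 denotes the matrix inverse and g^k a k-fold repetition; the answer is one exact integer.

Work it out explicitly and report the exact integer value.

rho(a) = [[1, 3], [3, 10]]
... * rho(a) = [[1, 3], [3, 10]]  ->  [[10, 33], [33, 109]]
... * rho(a) = [[1, 3], [3, 10]]  ->  [[109, 360], [360, 1189]]
... * rho(b^-1) = [[-8, -5], [-3, -2]]  ->  [[-1952, -1265], [-6447, -4178]]
... * rho(a) = [[1, 3], [3, 10]]  ->  [[-5747, -18506], [-18981, -61121]]
... * rho(a) = [[1, 3], [3, 10]]  ->  [[-61265, -202301], [-202344, -668153]]
... * rho(b^-1) = [[-8, -5], [-3, -2]]  ->  [[1097023, 710927], [3623211, 2348026]]
... * rho(b^-1) = [[-8, -5], [-3, -2]]  ->  [[-10908965, -6906969], [-36029766, -22812107]]
... * rho(a) = [[1, 3], [3, 10]]  ->  [[-31629872, -101796585], [-104466087, -336210368]]
... * rho(b) = [[-2, 5], [3, -8]]  ->  [[-242130011, 656223320], [-799698930, 2167352509]]
... * rho(a^-1) = [[10, -3], [-3, 1]]  ->  [[-4389970070, 1382613353], [-14499046827, 4566449299]]
... * rho(b^-1) = [[-8, -5], [-3, -2]]  ->  [[30971920501, 19184623644], [102293026719, 63362335537]]
tr = 30971920501 + 63362335537 = 94334256038

94334256038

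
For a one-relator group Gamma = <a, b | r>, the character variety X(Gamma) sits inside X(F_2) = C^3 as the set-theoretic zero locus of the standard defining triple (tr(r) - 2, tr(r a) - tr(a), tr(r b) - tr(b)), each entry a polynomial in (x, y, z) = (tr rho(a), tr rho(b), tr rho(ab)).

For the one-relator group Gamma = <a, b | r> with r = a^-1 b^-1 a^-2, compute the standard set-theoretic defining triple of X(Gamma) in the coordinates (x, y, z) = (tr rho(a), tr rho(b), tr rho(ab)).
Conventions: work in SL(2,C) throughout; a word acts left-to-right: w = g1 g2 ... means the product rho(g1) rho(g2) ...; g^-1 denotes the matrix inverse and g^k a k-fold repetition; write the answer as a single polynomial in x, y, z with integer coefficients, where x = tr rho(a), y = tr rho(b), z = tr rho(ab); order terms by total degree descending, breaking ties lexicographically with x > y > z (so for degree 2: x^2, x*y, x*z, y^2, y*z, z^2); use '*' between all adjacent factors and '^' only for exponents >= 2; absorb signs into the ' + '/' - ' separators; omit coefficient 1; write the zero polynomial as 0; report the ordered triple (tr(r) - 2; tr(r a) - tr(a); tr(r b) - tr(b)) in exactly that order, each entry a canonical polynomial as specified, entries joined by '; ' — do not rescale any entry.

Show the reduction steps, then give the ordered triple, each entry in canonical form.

trace(b^-1) = trace(b) = y
trace(b^-1 a) = trace(a) trace(b) - trace(a b)   [inverse elimination on b] = x*y - z
and trace(b^-1 a^-1) = trace(b^-1) trace(a) - trace(b^-1 a)   [inverse elimination on a] = z
next, trace(b^-1 a^-2) = trace(b^-1 a^-1) trace(a) - trace(b^-1)   [inverse elimination on a] = x*z - y
trace(a^-1 b^-1 a^-2) = trace(b^-1 a^-2) trace(a) - trace(b^-1 a^-1)   [inverse elimination on a] = x^2*z - x*y - z
trace(b a b) = trace(b) trace(a b) - trace(a) = y*z - x
trace(b a b a) = trace(b a) trace(b a) - trace(1)   [split at repeated b] = z^2 - 2
next, trace(a^-1 b a b) = trace(b a b) trace(a) - trace(b a b a) = x*y*z - x^2 - z^2 + 2
trace(b^-1 a^-1 b a) = trace(a^-1 b a) trace(b) - trace(a^-1 b a b) = -x*y*z + x^2 + y^2 + z^2 - 2
trace(a^-1 b a^-1 b^-1) = trace(b^-1 a^-1 b) trace(a) - trace(b^-1 a^-1 b a) = x*y*z - y^2 - z^2 + 2
trace(a^-1 b^-1 a^-2 b) = trace(a^-1 b a^-1 b^-1) trace(a) - trace(a^-1 b a^-1 b^-1 a) = x^2*y*z - x*y^2 - x*z^2 + x
assemble the triple (trace(r) - 2; trace(r a) - x; trace(r b) - y)

x^2*z - x*y - z - 2; x*z - x - y; x^2*y*z - x*y^2 - x*z^2 + x - y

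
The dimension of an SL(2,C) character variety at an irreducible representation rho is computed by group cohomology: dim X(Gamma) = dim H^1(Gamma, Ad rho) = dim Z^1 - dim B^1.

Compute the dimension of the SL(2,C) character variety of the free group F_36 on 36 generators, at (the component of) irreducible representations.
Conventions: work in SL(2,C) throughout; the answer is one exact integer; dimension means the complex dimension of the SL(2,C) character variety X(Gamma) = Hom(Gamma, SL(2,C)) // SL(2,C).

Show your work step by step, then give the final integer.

105

The free group F_36: 36 generators, no relators.
A cocycle picks one sl_2 vector per generator freely, giving dim Z^1 = 3*36 = 108.
At an irreducible rho the centralizer of the image in sl_2 is 0, so the coboundary map sl_2 -> Z^1 is injective: dim B^1 = 3.
Therefore dim X = 108 - 3 = 105.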